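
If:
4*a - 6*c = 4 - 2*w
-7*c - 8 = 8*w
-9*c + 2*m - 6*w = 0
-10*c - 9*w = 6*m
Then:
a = 579/107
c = 216/107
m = 84/107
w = -296/107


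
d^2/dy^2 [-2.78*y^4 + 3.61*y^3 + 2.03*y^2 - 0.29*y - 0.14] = -33.36*y^2 + 21.66*y + 4.06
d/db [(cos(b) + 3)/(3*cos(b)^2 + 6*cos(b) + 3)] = (cos(b) + 5)*sin(b)/(3*(cos(b) + 1)^3)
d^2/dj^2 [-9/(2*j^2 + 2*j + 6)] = 9*(j^2 + j - (2*j + 1)^2 + 3)/(j^2 + j + 3)^3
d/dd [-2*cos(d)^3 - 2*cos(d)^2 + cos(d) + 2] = (6*cos(d)^2 + 4*cos(d) - 1)*sin(d)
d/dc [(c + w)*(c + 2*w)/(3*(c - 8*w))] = ((c - 8*w)*(2*c + 3*w) - (c + w)*(c + 2*w))/(3*(c - 8*w)^2)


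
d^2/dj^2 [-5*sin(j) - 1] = 5*sin(j)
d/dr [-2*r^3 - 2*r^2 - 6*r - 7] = -6*r^2 - 4*r - 6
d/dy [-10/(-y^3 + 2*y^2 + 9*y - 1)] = 10*(-3*y^2 + 4*y + 9)/(y^3 - 2*y^2 - 9*y + 1)^2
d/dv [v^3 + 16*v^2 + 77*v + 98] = 3*v^2 + 32*v + 77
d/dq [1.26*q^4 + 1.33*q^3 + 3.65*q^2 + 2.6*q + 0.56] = 5.04*q^3 + 3.99*q^2 + 7.3*q + 2.6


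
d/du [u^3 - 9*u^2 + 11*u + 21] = 3*u^2 - 18*u + 11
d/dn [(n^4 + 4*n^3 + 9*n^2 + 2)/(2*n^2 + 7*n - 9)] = (4*n^5 + 29*n^4 + 20*n^3 - 45*n^2 - 170*n - 14)/(4*n^4 + 28*n^3 + 13*n^2 - 126*n + 81)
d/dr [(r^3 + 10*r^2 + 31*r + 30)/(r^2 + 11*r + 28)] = (r^4 + 22*r^3 + 163*r^2 + 500*r + 538)/(r^4 + 22*r^3 + 177*r^2 + 616*r + 784)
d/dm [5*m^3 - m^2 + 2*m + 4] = 15*m^2 - 2*m + 2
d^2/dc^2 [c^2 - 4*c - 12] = 2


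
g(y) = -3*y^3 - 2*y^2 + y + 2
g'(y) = -9*y^2 - 4*y + 1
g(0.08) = 2.07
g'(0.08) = 0.62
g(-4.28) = 196.29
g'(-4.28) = -146.75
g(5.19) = -466.08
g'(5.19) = -262.18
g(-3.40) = 93.39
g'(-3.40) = -89.44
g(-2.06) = 17.68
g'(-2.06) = -28.95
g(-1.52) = 6.39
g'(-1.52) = -13.71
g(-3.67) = 119.68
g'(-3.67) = -105.54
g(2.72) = -70.45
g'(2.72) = -76.47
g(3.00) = -94.00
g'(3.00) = -92.00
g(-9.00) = 2018.00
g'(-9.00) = -692.00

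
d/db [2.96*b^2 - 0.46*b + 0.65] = 5.92*b - 0.46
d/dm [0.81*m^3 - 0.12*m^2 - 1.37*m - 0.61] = 2.43*m^2 - 0.24*m - 1.37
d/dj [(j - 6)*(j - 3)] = 2*j - 9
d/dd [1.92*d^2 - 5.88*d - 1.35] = 3.84*d - 5.88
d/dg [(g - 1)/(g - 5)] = -4/(g - 5)^2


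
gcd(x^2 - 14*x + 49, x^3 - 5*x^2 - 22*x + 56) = x - 7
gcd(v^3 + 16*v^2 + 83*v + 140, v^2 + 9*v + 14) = v + 7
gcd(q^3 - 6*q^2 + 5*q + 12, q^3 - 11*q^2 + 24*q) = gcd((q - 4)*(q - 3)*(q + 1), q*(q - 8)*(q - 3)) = q - 3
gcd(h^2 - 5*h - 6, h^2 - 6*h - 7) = h + 1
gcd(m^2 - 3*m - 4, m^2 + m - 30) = 1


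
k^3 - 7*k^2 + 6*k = k*(k - 6)*(k - 1)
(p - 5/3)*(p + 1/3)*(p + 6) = p^3 + 14*p^2/3 - 77*p/9 - 10/3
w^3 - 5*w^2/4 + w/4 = w*(w - 1)*(w - 1/4)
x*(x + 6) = x^2 + 6*x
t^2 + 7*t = t*(t + 7)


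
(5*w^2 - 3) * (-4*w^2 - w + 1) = -20*w^4 - 5*w^3 + 17*w^2 + 3*w - 3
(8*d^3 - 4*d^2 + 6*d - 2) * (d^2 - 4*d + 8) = 8*d^5 - 36*d^4 + 86*d^3 - 58*d^2 + 56*d - 16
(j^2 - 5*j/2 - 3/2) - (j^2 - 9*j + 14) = 13*j/2 - 31/2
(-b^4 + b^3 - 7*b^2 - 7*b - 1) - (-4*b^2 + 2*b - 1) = -b^4 + b^3 - 3*b^2 - 9*b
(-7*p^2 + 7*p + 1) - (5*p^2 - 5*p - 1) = -12*p^2 + 12*p + 2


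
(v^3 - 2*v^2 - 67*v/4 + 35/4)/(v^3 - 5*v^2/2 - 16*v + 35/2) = (v - 1/2)/(v - 1)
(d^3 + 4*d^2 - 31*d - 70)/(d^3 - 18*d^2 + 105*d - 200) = (d^2 + 9*d + 14)/(d^2 - 13*d + 40)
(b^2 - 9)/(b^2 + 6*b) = (b^2 - 9)/(b*(b + 6))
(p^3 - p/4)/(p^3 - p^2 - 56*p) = (1/4 - p^2)/(-p^2 + p + 56)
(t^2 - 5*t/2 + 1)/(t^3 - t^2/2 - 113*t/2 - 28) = (-2*t^2 + 5*t - 2)/(-2*t^3 + t^2 + 113*t + 56)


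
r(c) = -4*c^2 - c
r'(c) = -8*c - 1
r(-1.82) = -11.43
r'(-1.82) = 13.56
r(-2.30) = -18.86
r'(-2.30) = 17.40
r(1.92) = -16.67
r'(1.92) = -16.36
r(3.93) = -65.71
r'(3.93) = -32.44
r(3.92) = -65.39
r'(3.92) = -32.36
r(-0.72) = -1.35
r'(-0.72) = 4.76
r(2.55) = -28.56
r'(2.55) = -21.40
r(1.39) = -9.12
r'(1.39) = -12.12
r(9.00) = -333.00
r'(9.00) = -73.00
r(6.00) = -150.00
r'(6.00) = -49.00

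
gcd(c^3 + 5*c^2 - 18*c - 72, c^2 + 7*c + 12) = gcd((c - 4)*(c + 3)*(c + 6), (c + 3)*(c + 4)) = c + 3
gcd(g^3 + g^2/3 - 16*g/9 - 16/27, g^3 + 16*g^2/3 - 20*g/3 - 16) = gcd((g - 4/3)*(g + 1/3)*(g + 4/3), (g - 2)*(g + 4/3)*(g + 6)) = g + 4/3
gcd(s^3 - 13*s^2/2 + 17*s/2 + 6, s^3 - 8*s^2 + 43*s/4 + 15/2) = s + 1/2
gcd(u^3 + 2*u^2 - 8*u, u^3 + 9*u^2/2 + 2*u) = u^2 + 4*u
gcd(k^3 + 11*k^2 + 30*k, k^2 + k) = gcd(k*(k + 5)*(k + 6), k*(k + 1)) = k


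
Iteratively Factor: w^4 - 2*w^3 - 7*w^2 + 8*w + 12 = (w - 2)*(w^3 - 7*w - 6) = (w - 2)*(w + 2)*(w^2 - 2*w - 3) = (w - 3)*(w - 2)*(w + 2)*(w + 1)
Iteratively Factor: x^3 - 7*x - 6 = (x + 1)*(x^2 - x - 6) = (x + 1)*(x + 2)*(x - 3)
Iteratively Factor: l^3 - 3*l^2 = (l)*(l^2 - 3*l) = l^2*(l - 3)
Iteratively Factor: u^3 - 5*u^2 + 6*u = (u - 3)*(u^2 - 2*u) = u*(u - 3)*(u - 2)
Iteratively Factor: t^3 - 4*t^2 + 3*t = (t - 1)*(t^2 - 3*t) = t*(t - 1)*(t - 3)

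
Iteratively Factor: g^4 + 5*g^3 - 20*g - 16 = (g - 2)*(g^3 + 7*g^2 + 14*g + 8) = (g - 2)*(g + 4)*(g^2 + 3*g + 2) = (g - 2)*(g + 1)*(g + 4)*(g + 2)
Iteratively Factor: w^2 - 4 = (w - 2)*(w + 2)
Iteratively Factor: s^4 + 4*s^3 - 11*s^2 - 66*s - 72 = (s + 2)*(s^3 + 2*s^2 - 15*s - 36) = (s + 2)*(s + 3)*(s^2 - s - 12) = (s - 4)*(s + 2)*(s + 3)*(s + 3)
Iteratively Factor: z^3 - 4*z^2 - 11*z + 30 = (z - 5)*(z^2 + z - 6) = (z - 5)*(z - 2)*(z + 3)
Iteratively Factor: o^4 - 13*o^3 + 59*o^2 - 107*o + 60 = (o - 3)*(o^3 - 10*o^2 + 29*o - 20) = (o - 3)*(o - 1)*(o^2 - 9*o + 20) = (o - 4)*(o - 3)*(o - 1)*(o - 5)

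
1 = 1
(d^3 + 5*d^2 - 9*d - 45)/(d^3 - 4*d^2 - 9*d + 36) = (d + 5)/(d - 4)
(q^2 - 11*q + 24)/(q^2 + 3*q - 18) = (q - 8)/(q + 6)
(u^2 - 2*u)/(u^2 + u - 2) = u*(u - 2)/(u^2 + u - 2)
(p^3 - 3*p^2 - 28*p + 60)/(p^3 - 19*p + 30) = (p - 6)/(p - 3)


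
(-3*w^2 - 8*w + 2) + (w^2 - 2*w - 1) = -2*w^2 - 10*w + 1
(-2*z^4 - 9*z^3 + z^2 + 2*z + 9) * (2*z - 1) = -4*z^5 - 16*z^4 + 11*z^3 + 3*z^2 + 16*z - 9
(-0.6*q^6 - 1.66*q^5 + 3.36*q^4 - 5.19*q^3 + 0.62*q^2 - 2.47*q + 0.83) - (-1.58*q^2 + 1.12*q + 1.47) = -0.6*q^6 - 1.66*q^5 + 3.36*q^4 - 5.19*q^3 + 2.2*q^2 - 3.59*q - 0.64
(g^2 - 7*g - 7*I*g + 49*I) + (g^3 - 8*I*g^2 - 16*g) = g^3 + g^2 - 8*I*g^2 - 23*g - 7*I*g + 49*I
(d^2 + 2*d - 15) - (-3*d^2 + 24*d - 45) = 4*d^2 - 22*d + 30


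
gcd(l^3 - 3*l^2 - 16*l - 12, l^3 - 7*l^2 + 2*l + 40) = l + 2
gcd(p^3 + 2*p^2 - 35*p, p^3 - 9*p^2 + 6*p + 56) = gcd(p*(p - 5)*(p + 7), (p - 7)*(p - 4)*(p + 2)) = 1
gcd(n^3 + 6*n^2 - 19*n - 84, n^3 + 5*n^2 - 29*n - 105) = n^2 + 10*n + 21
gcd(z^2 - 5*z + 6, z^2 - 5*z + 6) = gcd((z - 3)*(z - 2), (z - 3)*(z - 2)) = z^2 - 5*z + 6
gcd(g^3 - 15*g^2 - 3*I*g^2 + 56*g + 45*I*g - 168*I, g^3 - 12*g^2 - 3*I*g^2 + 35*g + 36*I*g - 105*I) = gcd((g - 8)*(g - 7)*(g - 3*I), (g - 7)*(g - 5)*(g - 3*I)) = g^2 + g*(-7 - 3*I) + 21*I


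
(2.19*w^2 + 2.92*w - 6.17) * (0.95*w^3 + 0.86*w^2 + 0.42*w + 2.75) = 2.0805*w^5 + 4.6574*w^4 - 2.4305*w^3 + 1.9427*w^2 + 5.4386*w - 16.9675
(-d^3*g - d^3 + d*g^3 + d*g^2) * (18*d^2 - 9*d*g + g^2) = -18*d^5*g - 18*d^5 + 9*d^4*g^2 + 9*d^4*g + 17*d^3*g^3 + 17*d^3*g^2 - 9*d^2*g^4 - 9*d^2*g^3 + d*g^5 + d*g^4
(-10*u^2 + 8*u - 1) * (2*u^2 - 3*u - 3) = -20*u^4 + 46*u^3 + 4*u^2 - 21*u + 3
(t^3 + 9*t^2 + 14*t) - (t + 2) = t^3 + 9*t^2 + 13*t - 2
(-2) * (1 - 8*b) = 16*b - 2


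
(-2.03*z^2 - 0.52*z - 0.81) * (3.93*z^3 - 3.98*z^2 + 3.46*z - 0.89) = -7.9779*z^5 + 6.0358*z^4 - 8.1375*z^3 + 3.2313*z^2 - 2.3398*z + 0.7209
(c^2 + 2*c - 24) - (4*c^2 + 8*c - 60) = -3*c^2 - 6*c + 36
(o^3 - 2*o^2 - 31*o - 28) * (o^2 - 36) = o^5 - 2*o^4 - 67*o^3 + 44*o^2 + 1116*o + 1008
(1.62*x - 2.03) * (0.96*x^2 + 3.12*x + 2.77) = 1.5552*x^3 + 3.1056*x^2 - 1.8462*x - 5.6231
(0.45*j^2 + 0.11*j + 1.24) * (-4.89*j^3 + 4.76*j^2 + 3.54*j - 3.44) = -2.2005*j^5 + 1.6041*j^4 - 3.947*j^3 + 4.7438*j^2 + 4.0112*j - 4.2656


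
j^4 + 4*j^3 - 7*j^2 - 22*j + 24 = (j - 2)*(j - 1)*(j + 3)*(j + 4)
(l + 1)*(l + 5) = l^2 + 6*l + 5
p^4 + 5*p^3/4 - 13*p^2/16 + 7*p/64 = p*(p - 1/4)^2*(p + 7/4)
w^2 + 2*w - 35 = (w - 5)*(w + 7)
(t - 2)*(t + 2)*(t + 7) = t^3 + 7*t^2 - 4*t - 28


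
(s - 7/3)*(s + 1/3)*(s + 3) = s^3 + s^2 - 61*s/9 - 7/3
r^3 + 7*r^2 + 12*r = r*(r + 3)*(r + 4)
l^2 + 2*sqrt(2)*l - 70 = (l - 5*sqrt(2))*(l + 7*sqrt(2))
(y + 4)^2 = y^2 + 8*y + 16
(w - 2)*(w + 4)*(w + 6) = w^3 + 8*w^2 + 4*w - 48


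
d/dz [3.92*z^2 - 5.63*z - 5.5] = 7.84*z - 5.63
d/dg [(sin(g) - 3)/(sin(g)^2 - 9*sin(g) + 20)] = (6*sin(g) + cos(g)^2 - 8)*cos(g)/(sin(g)^2 - 9*sin(g) + 20)^2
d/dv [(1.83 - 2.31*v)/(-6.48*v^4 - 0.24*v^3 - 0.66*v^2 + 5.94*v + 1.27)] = (-44.9064*v^4 + 46.3248*v^3 - 0.207*v^2 + 2.4156*v - 13.8039)/(41.9904*v^8 + 3.1104*v^7 + 8.6112*v^6 - 76.6656*v^5 - 18.8748*v^4 - 8.4504*v^3 + 33.6072*v^2 + 15.0876*v + 1.6129)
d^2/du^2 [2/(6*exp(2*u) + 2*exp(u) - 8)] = (2*(6*exp(u) + 1)^2*exp(u) - (12*exp(u) + 1)*(3*exp(2*u) + exp(u) - 4))*exp(u)/(3*exp(2*u) + exp(u) - 4)^3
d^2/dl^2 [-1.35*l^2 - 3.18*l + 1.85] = -2.70000000000000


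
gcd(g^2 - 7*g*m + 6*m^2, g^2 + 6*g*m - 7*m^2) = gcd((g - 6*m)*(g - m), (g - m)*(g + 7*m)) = g - m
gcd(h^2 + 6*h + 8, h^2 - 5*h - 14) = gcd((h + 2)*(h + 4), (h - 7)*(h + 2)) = h + 2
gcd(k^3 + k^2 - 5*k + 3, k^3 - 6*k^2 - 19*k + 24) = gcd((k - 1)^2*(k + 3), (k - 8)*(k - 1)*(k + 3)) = k^2 + 2*k - 3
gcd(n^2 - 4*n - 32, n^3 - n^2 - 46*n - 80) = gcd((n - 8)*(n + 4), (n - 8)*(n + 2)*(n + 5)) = n - 8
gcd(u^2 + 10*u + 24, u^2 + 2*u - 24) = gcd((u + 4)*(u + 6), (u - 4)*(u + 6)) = u + 6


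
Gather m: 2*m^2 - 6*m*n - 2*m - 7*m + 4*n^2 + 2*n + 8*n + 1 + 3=2*m^2 + m*(-6*n - 9) + 4*n^2 + 10*n + 4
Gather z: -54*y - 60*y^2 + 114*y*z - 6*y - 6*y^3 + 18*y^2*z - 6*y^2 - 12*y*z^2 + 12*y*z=-6*y^3 - 66*y^2 - 12*y*z^2 - 60*y + z*(18*y^2 + 126*y)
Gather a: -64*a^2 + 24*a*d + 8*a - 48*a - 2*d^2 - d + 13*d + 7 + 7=-64*a^2 + a*(24*d - 40) - 2*d^2 + 12*d + 14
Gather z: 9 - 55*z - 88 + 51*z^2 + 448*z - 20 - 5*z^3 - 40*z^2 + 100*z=-5*z^3 + 11*z^2 + 493*z - 99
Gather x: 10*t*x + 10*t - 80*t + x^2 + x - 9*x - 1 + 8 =-70*t + x^2 + x*(10*t - 8) + 7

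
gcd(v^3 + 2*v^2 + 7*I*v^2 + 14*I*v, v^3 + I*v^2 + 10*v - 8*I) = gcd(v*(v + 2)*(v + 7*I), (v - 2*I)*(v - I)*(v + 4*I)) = 1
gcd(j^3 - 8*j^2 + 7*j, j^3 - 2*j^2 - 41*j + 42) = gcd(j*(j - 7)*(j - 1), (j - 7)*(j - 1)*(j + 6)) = j^2 - 8*j + 7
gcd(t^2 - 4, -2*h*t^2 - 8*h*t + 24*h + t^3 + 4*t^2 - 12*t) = t - 2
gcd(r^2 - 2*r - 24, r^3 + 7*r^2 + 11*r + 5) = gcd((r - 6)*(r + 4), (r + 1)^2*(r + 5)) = 1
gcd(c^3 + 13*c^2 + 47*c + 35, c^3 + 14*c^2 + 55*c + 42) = c^2 + 8*c + 7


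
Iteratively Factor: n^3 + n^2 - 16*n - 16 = (n + 1)*(n^2 - 16) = (n + 1)*(n + 4)*(n - 4)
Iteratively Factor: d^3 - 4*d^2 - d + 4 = (d - 1)*(d^2 - 3*d - 4) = (d - 4)*(d - 1)*(d + 1)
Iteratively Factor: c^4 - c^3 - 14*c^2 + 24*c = (c - 3)*(c^3 + 2*c^2 - 8*c) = c*(c - 3)*(c^2 + 2*c - 8) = c*(c - 3)*(c + 4)*(c - 2)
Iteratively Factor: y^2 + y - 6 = (y - 2)*(y + 3)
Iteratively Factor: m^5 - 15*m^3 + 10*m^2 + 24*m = (m - 2)*(m^4 + 2*m^3 - 11*m^2 - 12*m) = (m - 3)*(m - 2)*(m^3 + 5*m^2 + 4*m) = (m - 3)*(m - 2)*(m + 1)*(m^2 + 4*m) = m*(m - 3)*(m - 2)*(m + 1)*(m + 4)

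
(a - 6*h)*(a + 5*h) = a^2 - a*h - 30*h^2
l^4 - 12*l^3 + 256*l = l*(l - 8)^2*(l + 4)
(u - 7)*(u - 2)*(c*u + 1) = c*u^3 - 9*c*u^2 + 14*c*u + u^2 - 9*u + 14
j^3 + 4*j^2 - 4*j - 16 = (j - 2)*(j + 2)*(j + 4)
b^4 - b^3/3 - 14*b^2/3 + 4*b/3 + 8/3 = (b - 2)*(b - 1)*(b + 2/3)*(b + 2)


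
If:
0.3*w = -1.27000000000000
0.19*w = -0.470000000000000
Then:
No Solution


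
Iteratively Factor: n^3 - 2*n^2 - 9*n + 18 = (n - 2)*(n^2 - 9) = (n - 3)*(n - 2)*(n + 3)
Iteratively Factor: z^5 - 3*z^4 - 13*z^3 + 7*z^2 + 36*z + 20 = (z + 1)*(z^4 - 4*z^3 - 9*z^2 + 16*z + 20) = (z - 2)*(z + 1)*(z^3 - 2*z^2 - 13*z - 10) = (z - 2)*(z + 1)^2*(z^2 - 3*z - 10) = (z - 2)*(z + 1)^2*(z + 2)*(z - 5)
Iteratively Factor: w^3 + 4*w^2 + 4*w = (w + 2)*(w^2 + 2*w) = (w + 2)^2*(w)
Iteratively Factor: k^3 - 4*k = (k - 2)*(k^2 + 2*k) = (k - 2)*(k + 2)*(k)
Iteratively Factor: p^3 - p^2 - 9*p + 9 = (p + 3)*(p^2 - 4*p + 3) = (p - 1)*(p + 3)*(p - 3)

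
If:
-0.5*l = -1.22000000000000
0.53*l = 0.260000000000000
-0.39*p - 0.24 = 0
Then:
No Solution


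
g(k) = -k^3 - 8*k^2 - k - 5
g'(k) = -3*k^2 - 16*k - 1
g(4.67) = -285.99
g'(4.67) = -141.15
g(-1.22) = -13.87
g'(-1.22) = 14.05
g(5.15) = -358.92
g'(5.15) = -162.97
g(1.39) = -24.53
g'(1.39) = -29.04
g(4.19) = -223.20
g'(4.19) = -120.71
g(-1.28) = -14.73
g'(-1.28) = 14.56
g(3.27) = -128.78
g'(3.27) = -85.40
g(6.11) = -537.87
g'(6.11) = -210.76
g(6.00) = -515.00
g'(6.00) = -205.00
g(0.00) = -5.00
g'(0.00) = -1.00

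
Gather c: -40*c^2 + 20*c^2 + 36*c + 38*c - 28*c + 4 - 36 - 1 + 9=-20*c^2 + 46*c - 24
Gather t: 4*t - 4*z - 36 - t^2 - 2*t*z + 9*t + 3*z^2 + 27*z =-t^2 + t*(13 - 2*z) + 3*z^2 + 23*z - 36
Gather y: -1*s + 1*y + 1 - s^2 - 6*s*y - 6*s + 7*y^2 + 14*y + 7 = -s^2 - 7*s + 7*y^2 + y*(15 - 6*s) + 8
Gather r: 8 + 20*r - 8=20*r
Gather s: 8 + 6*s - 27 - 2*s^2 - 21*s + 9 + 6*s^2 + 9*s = 4*s^2 - 6*s - 10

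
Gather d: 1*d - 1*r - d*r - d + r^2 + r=-d*r + r^2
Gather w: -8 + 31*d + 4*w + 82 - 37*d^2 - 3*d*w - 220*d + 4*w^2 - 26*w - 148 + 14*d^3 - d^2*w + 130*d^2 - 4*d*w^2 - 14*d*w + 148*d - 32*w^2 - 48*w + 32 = 14*d^3 + 93*d^2 - 41*d + w^2*(-4*d - 28) + w*(-d^2 - 17*d - 70) - 42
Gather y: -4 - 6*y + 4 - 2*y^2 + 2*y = -2*y^2 - 4*y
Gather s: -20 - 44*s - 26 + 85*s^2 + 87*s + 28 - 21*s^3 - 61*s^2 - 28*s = -21*s^3 + 24*s^2 + 15*s - 18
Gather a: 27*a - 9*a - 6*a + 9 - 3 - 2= 12*a + 4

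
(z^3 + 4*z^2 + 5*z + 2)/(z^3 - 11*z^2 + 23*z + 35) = (z^2 + 3*z + 2)/(z^2 - 12*z + 35)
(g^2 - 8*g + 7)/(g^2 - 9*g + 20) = (g^2 - 8*g + 7)/(g^2 - 9*g + 20)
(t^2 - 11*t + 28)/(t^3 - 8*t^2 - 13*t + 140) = (t - 4)/(t^2 - t - 20)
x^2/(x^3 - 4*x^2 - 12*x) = x/(x^2 - 4*x - 12)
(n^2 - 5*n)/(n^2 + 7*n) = (n - 5)/(n + 7)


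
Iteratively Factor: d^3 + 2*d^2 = (d)*(d^2 + 2*d) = d^2*(d + 2)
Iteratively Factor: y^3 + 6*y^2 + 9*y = (y + 3)*(y^2 + 3*y) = (y + 3)^2*(y)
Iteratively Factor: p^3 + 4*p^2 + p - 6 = (p - 1)*(p^2 + 5*p + 6) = (p - 1)*(p + 3)*(p + 2)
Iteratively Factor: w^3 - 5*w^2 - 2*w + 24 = (w - 4)*(w^2 - w - 6) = (w - 4)*(w + 2)*(w - 3)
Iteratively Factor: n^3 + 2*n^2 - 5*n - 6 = (n - 2)*(n^2 + 4*n + 3) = (n - 2)*(n + 1)*(n + 3)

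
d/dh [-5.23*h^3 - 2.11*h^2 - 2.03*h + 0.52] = -15.69*h^2 - 4.22*h - 2.03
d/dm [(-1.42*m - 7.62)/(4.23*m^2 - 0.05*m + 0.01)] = (6.0066*m^2 + 64.4652*m - 0.3952)/(17.8929*m^4 - 0.423*m^3 + 0.0871*m^2 - 0.001*m + 0.0001)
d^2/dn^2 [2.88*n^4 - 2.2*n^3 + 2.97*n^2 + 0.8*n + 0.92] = 34.56*n^2 - 13.2*n + 5.94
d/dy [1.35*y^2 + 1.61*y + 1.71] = 2.7*y + 1.61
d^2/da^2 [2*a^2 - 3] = 4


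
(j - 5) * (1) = j - 5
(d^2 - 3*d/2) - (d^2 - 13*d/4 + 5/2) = 7*d/4 - 5/2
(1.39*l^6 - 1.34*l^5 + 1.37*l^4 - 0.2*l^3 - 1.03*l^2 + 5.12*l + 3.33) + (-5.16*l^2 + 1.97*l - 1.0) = 1.39*l^6 - 1.34*l^5 + 1.37*l^4 - 0.2*l^3 - 6.19*l^2 + 7.09*l + 2.33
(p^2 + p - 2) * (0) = 0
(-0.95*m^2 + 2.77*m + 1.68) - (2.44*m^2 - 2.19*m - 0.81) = -3.39*m^2 + 4.96*m + 2.49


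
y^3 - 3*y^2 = y^2*(y - 3)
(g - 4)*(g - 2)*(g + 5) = g^3 - g^2 - 22*g + 40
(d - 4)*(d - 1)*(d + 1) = d^3 - 4*d^2 - d + 4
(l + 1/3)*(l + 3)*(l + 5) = l^3 + 25*l^2/3 + 53*l/3 + 5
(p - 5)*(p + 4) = p^2 - p - 20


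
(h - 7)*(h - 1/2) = h^2 - 15*h/2 + 7/2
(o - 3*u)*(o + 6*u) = o^2 + 3*o*u - 18*u^2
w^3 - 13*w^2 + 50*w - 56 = (w - 7)*(w - 4)*(w - 2)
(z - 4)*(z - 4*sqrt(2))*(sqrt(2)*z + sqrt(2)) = sqrt(2)*z^3 - 8*z^2 - 3*sqrt(2)*z^2 - 4*sqrt(2)*z + 24*z + 32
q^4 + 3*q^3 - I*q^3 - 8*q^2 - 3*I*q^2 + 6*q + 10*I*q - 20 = (q - 2)*(q + 5)*(q - 2*I)*(q + I)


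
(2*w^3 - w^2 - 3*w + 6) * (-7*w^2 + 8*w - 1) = -14*w^5 + 23*w^4 + 11*w^3 - 65*w^2 + 51*w - 6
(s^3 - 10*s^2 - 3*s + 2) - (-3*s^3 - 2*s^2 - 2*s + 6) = 4*s^3 - 8*s^2 - s - 4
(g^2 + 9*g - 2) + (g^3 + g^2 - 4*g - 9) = g^3 + 2*g^2 + 5*g - 11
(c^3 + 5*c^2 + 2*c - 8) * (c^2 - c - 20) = c^5 + 4*c^4 - 23*c^3 - 110*c^2 - 32*c + 160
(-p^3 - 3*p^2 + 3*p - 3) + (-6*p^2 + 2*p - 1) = -p^3 - 9*p^2 + 5*p - 4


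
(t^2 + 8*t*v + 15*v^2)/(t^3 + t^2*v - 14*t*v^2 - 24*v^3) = (t + 5*v)/(t^2 - 2*t*v - 8*v^2)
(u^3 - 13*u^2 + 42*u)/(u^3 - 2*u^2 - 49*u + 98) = u*(u - 6)/(u^2 + 5*u - 14)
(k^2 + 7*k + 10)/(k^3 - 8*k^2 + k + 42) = (k + 5)/(k^2 - 10*k + 21)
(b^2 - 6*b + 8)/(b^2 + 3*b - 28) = (b - 2)/(b + 7)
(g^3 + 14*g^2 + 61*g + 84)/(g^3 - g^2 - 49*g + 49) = (g^2 + 7*g + 12)/(g^2 - 8*g + 7)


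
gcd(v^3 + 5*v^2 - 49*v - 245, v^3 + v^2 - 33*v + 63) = v + 7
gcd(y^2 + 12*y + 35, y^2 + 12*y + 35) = y^2 + 12*y + 35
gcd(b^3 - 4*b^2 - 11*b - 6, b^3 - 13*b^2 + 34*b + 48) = b^2 - 5*b - 6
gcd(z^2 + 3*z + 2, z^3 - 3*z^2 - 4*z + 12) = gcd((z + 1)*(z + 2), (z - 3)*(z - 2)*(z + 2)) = z + 2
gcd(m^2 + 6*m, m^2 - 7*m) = m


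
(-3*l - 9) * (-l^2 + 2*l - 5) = 3*l^3 + 3*l^2 - 3*l + 45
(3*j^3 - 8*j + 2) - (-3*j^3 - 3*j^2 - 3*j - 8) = 6*j^3 + 3*j^2 - 5*j + 10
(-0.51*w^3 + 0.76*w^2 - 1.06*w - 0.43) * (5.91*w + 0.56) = -3.0141*w^4 + 4.206*w^3 - 5.839*w^2 - 3.1349*w - 0.2408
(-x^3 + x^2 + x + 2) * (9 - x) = x^4 - 10*x^3 + 8*x^2 + 7*x + 18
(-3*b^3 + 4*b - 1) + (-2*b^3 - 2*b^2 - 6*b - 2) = -5*b^3 - 2*b^2 - 2*b - 3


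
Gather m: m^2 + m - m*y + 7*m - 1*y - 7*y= m^2 + m*(8 - y) - 8*y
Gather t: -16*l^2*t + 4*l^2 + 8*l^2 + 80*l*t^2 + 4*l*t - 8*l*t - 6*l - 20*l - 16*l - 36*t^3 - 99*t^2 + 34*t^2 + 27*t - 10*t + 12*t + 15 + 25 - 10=12*l^2 - 42*l - 36*t^3 + t^2*(80*l - 65) + t*(-16*l^2 - 4*l + 29) + 30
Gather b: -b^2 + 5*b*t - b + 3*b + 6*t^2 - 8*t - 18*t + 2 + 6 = -b^2 + b*(5*t + 2) + 6*t^2 - 26*t + 8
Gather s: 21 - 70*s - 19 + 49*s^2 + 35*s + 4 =49*s^2 - 35*s + 6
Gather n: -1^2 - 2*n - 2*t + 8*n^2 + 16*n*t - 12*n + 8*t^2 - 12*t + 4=8*n^2 + n*(16*t - 14) + 8*t^2 - 14*t + 3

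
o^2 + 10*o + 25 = (o + 5)^2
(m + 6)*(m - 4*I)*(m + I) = m^3 + 6*m^2 - 3*I*m^2 + 4*m - 18*I*m + 24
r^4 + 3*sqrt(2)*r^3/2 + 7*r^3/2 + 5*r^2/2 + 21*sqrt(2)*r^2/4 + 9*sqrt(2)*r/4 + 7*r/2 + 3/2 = (r + 1/2)*(r + 3)*(r + sqrt(2)/2)*(r + sqrt(2))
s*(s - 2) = s^2 - 2*s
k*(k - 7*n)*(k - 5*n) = k^3 - 12*k^2*n + 35*k*n^2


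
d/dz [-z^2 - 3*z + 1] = -2*z - 3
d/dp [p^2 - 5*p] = 2*p - 5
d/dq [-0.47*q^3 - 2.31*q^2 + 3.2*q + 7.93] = -1.41*q^2 - 4.62*q + 3.2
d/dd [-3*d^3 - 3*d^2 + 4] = 3*d*(-3*d - 2)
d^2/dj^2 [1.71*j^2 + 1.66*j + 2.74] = 3.42000000000000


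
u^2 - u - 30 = (u - 6)*(u + 5)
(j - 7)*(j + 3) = j^2 - 4*j - 21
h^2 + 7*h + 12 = (h + 3)*(h + 4)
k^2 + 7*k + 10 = (k + 2)*(k + 5)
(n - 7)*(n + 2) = n^2 - 5*n - 14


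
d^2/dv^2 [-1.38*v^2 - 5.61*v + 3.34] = -2.76000000000000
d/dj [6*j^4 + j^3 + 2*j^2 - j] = 24*j^3 + 3*j^2 + 4*j - 1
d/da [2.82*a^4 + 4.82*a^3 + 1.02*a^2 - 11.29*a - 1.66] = 11.28*a^3 + 14.46*a^2 + 2.04*a - 11.29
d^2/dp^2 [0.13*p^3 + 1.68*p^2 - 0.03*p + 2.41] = 0.78*p + 3.36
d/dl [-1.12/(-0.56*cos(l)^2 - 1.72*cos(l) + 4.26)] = (1.2544*cos(l) + 1.9264)*sin(l)/(0.56*cos(l)^2 + 1.72*cos(l) - 4.26)^2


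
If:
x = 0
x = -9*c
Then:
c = 0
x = 0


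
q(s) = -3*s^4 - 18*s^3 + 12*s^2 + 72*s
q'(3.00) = -666.00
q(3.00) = -405.00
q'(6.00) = -4320.00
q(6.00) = -6912.00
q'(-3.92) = -129.03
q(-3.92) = 278.03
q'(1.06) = 22.47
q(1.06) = 64.58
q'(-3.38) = -162.66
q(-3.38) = 197.24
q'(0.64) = 62.10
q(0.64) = 45.77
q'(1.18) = 5.41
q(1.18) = 66.28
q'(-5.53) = 317.26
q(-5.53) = 207.26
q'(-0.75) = 28.69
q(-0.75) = -40.61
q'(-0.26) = 62.32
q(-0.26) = -17.61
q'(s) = -12*s^3 - 54*s^2 + 24*s + 72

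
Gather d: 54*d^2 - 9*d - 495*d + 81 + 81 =54*d^2 - 504*d + 162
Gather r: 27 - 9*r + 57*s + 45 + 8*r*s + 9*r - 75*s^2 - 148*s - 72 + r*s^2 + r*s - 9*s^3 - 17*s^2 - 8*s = r*(s^2 + 9*s) - 9*s^3 - 92*s^2 - 99*s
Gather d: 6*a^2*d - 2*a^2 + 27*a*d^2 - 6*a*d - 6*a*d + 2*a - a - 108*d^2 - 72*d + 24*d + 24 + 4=-2*a^2 + a + d^2*(27*a - 108) + d*(6*a^2 - 12*a - 48) + 28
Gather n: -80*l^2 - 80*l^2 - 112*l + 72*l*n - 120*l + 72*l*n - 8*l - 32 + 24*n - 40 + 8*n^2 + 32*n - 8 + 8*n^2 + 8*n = -160*l^2 - 240*l + 16*n^2 + n*(144*l + 64) - 80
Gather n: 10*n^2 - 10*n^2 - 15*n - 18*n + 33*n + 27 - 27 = 0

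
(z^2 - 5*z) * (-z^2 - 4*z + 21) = -z^4 + z^3 + 41*z^2 - 105*z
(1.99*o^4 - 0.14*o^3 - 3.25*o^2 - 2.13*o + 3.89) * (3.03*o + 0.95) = 6.0297*o^5 + 1.4663*o^4 - 9.9805*o^3 - 9.5414*o^2 + 9.7632*o + 3.6955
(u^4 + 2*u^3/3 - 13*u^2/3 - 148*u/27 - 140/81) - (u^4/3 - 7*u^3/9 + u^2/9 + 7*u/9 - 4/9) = 2*u^4/3 + 13*u^3/9 - 40*u^2/9 - 169*u/27 - 104/81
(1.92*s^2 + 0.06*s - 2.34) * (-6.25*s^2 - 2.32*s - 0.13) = -12.0*s^4 - 4.8294*s^3 + 14.2362*s^2 + 5.421*s + 0.3042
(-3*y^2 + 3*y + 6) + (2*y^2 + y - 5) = -y^2 + 4*y + 1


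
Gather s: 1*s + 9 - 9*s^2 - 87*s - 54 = -9*s^2 - 86*s - 45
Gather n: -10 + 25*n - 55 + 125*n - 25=150*n - 90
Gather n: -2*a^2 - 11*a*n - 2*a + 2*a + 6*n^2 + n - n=-2*a^2 - 11*a*n + 6*n^2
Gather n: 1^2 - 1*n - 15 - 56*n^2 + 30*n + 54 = -56*n^2 + 29*n + 40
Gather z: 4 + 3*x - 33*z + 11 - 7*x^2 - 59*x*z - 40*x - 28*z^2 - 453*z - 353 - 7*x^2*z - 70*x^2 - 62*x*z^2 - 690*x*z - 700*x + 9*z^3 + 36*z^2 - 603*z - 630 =-77*x^2 - 737*x + 9*z^3 + z^2*(8 - 62*x) + z*(-7*x^2 - 749*x - 1089) - 968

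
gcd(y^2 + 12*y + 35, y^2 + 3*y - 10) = y + 5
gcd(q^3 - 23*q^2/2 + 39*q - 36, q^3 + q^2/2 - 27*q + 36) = q^2 - 11*q/2 + 6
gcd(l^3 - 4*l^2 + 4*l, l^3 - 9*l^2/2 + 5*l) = l^2 - 2*l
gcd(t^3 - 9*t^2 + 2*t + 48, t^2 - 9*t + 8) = t - 8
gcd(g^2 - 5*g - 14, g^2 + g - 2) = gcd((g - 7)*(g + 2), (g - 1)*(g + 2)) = g + 2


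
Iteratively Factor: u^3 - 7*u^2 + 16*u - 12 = (u - 2)*(u^2 - 5*u + 6) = (u - 2)^2*(u - 3)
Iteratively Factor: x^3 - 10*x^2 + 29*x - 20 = (x - 1)*(x^2 - 9*x + 20) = (x - 4)*(x - 1)*(x - 5)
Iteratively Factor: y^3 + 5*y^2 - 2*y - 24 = (y - 2)*(y^2 + 7*y + 12) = (y - 2)*(y + 3)*(y + 4)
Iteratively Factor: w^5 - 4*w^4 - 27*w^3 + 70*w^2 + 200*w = (w)*(w^4 - 4*w^3 - 27*w^2 + 70*w + 200) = w*(w + 2)*(w^3 - 6*w^2 - 15*w + 100) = w*(w - 5)*(w + 2)*(w^2 - w - 20) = w*(w - 5)*(w + 2)*(w + 4)*(w - 5)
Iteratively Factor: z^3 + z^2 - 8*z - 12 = (z + 2)*(z^2 - z - 6) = (z - 3)*(z + 2)*(z + 2)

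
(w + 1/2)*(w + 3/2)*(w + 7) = w^3 + 9*w^2 + 59*w/4 + 21/4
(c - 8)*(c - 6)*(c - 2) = c^3 - 16*c^2 + 76*c - 96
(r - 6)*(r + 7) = r^2 + r - 42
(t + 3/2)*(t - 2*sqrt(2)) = t^2 - 2*sqrt(2)*t + 3*t/2 - 3*sqrt(2)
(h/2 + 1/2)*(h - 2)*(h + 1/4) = h^3/2 - 3*h^2/8 - 9*h/8 - 1/4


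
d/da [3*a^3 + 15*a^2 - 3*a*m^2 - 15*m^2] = 9*a^2 + 30*a - 3*m^2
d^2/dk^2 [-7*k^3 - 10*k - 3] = -42*k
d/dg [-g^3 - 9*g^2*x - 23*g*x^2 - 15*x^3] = -3*g^2 - 18*g*x - 23*x^2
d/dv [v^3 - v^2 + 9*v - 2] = 3*v^2 - 2*v + 9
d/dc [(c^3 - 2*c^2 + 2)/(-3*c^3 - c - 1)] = (c*(4 - 3*c)*(3*c^3 + c + 1) + (9*c^2 + 1)*(c^3 - 2*c^2 + 2))/(3*c^3 + c + 1)^2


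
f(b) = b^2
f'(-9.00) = -18.00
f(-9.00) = 81.00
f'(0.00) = 0.00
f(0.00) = 0.00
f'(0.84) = 1.68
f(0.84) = 0.71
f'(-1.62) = -3.24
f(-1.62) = 2.62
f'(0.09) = 0.18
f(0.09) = 0.01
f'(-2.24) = -4.48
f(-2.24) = 5.02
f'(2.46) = 4.92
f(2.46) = 6.05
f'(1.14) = 2.28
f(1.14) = 1.30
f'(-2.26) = -4.52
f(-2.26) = 5.11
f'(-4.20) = -8.40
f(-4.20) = 17.64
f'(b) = 2*b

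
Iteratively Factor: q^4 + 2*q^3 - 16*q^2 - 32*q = (q)*(q^3 + 2*q^2 - 16*q - 32) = q*(q + 2)*(q^2 - 16) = q*(q - 4)*(q + 2)*(q + 4)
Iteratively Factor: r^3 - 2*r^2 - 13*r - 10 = (r + 1)*(r^2 - 3*r - 10) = (r + 1)*(r + 2)*(r - 5)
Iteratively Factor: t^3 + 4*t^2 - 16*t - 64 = (t + 4)*(t^2 - 16) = (t - 4)*(t + 4)*(t + 4)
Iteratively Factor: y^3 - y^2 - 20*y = (y + 4)*(y^2 - 5*y) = (y - 5)*(y + 4)*(y)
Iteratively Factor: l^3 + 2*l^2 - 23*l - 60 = (l + 4)*(l^2 - 2*l - 15) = (l - 5)*(l + 4)*(l + 3)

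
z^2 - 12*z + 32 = (z - 8)*(z - 4)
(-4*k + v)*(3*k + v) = -12*k^2 - k*v + v^2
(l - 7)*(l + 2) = l^2 - 5*l - 14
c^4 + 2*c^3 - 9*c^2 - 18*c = c*(c - 3)*(c + 2)*(c + 3)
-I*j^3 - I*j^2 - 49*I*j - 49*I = (j - 7*I)*(j + 7*I)*(-I*j - I)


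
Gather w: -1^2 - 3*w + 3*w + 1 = 0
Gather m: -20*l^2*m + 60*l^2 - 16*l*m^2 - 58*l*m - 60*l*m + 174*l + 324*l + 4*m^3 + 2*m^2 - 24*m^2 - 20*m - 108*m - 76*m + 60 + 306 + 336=60*l^2 + 498*l + 4*m^3 + m^2*(-16*l - 22) + m*(-20*l^2 - 118*l - 204) + 702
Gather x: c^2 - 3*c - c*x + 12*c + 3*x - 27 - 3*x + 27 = c^2 - c*x + 9*c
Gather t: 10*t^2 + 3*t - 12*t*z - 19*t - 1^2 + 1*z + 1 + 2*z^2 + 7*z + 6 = 10*t^2 + t*(-12*z - 16) + 2*z^2 + 8*z + 6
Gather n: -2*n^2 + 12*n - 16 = -2*n^2 + 12*n - 16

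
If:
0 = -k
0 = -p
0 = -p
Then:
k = 0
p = 0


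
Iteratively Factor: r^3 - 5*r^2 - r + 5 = (r - 1)*(r^2 - 4*r - 5) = (r - 1)*(r + 1)*(r - 5)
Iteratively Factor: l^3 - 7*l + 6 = (l - 1)*(l^2 + l - 6) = (l - 2)*(l - 1)*(l + 3)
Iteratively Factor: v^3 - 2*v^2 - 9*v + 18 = (v + 3)*(v^2 - 5*v + 6) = (v - 3)*(v + 3)*(v - 2)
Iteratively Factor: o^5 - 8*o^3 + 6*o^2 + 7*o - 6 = (o + 1)*(o^4 - o^3 - 7*o^2 + 13*o - 6) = (o - 2)*(o + 1)*(o^3 + o^2 - 5*o + 3) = (o - 2)*(o - 1)*(o + 1)*(o^2 + 2*o - 3) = (o - 2)*(o - 1)^2*(o + 1)*(o + 3)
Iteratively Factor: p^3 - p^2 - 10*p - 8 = (p - 4)*(p^2 + 3*p + 2) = (p - 4)*(p + 2)*(p + 1)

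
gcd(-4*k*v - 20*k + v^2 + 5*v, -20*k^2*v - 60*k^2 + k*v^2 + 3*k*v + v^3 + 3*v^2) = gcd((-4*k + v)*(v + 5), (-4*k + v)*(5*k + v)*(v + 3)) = -4*k + v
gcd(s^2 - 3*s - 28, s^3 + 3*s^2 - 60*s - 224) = s + 4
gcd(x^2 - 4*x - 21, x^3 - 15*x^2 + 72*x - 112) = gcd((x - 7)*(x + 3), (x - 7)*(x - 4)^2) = x - 7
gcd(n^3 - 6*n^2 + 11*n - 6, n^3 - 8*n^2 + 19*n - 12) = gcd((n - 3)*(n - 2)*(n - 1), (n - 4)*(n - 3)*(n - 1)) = n^2 - 4*n + 3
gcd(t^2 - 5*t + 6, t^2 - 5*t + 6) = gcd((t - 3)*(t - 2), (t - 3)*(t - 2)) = t^2 - 5*t + 6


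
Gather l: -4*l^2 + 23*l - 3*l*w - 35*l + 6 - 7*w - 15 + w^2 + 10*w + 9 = -4*l^2 + l*(-3*w - 12) + w^2 + 3*w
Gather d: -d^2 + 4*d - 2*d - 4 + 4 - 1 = -d^2 + 2*d - 1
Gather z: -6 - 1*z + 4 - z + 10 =8 - 2*z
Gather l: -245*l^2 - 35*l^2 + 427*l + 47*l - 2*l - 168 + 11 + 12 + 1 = -280*l^2 + 472*l - 144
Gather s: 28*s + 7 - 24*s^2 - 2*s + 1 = -24*s^2 + 26*s + 8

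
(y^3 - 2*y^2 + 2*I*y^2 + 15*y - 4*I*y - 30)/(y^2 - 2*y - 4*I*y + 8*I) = (y^2 + 2*I*y + 15)/(y - 4*I)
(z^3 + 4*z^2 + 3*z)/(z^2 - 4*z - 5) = z*(z + 3)/(z - 5)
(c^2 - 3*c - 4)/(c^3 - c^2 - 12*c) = (c + 1)/(c*(c + 3))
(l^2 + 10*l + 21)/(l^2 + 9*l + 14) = (l + 3)/(l + 2)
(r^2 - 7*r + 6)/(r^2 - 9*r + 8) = (r - 6)/(r - 8)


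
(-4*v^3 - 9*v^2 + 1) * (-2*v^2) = 8*v^5 + 18*v^4 - 2*v^2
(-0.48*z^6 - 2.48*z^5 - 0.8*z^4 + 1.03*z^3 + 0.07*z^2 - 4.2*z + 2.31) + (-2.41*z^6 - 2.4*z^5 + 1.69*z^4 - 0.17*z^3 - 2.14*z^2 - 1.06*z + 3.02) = -2.89*z^6 - 4.88*z^5 + 0.89*z^4 + 0.86*z^3 - 2.07*z^2 - 5.26*z + 5.33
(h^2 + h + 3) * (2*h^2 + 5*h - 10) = 2*h^4 + 7*h^3 + h^2 + 5*h - 30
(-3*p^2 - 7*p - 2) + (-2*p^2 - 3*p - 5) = -5*p^2 - 10*p - 7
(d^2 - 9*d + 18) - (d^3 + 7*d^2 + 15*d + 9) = -d^3 - 6*d^2 - 24*d + 9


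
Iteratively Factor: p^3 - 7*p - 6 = (p + 1)*(p^2 - p - 6) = (p + 1)*(p + 2)*(p - 3)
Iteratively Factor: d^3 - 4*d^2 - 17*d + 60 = (d - 5)*(d^2 + d - 12) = (d - 5)*(d + 4)*(d - 3)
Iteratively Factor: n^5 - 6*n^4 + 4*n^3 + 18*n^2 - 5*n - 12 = (n + 1)*(n^4 - 7*n^3 + 11*n^2 + 7*n - 12) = (n - 1)*(n + 1)*(n^3 - 6*n^2 + 5*n + 12) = (n - 1)*(n + 1)^2*(n^2 - 7*n + 12) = (n - 4)*(n - 1)*(n + 1)^2*(n - 3)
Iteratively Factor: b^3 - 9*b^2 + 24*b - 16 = (b - 4)*(b^2 - 5*b + 4) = (b - 4)*(b - 1)*(b - 4)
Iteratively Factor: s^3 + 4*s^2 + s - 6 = (s + 3)*(s^2 + s - 2) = (s - 1)*(s + 3)*(s + 2)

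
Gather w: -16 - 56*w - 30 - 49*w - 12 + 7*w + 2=-98*w - 56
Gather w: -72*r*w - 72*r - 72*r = -72*r*w - 144*r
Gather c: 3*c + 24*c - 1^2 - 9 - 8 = 27*c - 18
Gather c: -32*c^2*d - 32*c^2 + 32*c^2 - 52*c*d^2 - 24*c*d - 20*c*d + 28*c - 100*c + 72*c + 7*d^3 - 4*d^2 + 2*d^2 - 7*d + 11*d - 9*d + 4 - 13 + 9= -32*c^2*d + c*(-52*d^2 - 44*d) + 7*d^3 - 2*d^2 - 5*d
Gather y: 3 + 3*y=3*y + 3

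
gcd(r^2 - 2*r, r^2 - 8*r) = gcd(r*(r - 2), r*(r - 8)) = r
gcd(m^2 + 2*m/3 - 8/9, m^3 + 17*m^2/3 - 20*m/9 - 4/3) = m - 2/3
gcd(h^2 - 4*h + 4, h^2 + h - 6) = h - 2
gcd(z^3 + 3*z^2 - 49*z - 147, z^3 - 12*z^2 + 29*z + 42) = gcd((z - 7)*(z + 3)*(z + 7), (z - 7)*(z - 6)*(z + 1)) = z - 7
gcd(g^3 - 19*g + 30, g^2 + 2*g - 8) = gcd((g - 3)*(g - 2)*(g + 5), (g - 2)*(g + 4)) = g - 2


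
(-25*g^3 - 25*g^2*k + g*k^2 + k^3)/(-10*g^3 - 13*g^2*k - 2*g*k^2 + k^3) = (5*g + k)/(2*g + k)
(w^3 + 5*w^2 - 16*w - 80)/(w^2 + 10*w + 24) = (w^2 + w - 20)/(w + 6)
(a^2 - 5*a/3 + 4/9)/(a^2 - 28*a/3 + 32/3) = (a - 1/3)/(a - 8)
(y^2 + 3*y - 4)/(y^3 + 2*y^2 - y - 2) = (y + 4)/(y^2 + 3*y + 2)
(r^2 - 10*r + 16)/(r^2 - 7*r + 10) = (r - 8)/(r - 5)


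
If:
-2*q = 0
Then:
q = 0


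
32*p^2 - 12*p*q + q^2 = (-8*p + q)*(-4*p + q)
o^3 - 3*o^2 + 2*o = o*(o - 2)*(o - 1)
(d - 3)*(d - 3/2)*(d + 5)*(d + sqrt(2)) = d^4 + d^3/2 + sqrt(2)*d^3 - 18*d^2 + sqrt(2)*d^2/2 - 18*sqrt(2)*d + 45*d/2 + 45*sqrt(2)/2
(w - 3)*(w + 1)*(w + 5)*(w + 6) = w^4 + 9*w^3 + 5*w^2 - 93*w - 90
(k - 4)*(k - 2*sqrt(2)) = k^2 - 4*k - 2*sqrt(2)*k + 8*sqrt(2)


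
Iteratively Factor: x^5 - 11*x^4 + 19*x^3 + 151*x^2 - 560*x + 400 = (x - 4)*(x^4 - 7*x^3 - 9*x^2 + 115*x - 100) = (x - 5)*(x - 4)*(x^3 - 2*x^2 - 19*x + 20) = (x - 5)*(x - 4)*(x - 1)*(x^2 - x - 20) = (x - 5)*(x - 4)*(x - 1)*(x + 4)*(x - 5)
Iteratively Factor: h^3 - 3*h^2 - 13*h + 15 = (h + 3)*(h^2 - 6*h + 5) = (h - 5)*(h + 3)*(h - 1)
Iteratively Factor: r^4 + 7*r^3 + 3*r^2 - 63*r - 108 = (r + 3)*(r^3 + 4*r^2 - 9*r - 36) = (r + 3)^2*(r^2 + r - 12) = (r - 3)*(r + 3)^2*(r + 4)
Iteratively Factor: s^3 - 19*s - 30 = (s + 3)*(s^2 - 3*s - 10) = (s + 2)*(s + 3)*(s - 5)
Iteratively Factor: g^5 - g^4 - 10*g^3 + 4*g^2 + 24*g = (g + 2)*(g^4 - 3*g^3 - 4*g^2 + 12*g) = (g - 2)*(g + 2)*(g^3 - g^2 - 6*g) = (g - 2)*(g + 2)^2*(g^2 - 3*g) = (g - 3)*(g - 2)*(g + 2)^2*(g)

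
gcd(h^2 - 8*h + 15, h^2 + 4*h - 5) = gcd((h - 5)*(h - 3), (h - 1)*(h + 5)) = 1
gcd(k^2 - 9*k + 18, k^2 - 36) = k - 6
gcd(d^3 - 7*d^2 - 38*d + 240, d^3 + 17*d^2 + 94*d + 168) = d + 6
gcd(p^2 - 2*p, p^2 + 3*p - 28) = 1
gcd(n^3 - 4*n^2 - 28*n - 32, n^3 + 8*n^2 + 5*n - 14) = n + 2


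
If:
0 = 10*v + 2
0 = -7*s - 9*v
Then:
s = 9/35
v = -1/5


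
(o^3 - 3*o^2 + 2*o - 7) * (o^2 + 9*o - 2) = o^5 + 6*o^4 - 27*o^3 + 17*o^2 - 67*o + 14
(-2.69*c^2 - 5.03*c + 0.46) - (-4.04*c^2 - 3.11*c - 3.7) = 1.35*c^2 - 1.92*c + 4.16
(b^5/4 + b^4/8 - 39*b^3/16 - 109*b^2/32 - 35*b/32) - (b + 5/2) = b^5/4 + b^4/8 - 39*b^3/16 - 109*b^2/32 - 67*b/32 - 5/2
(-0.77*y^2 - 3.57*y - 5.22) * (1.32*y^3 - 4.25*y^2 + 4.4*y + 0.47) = -1.0164*y^5 - 1.4399*y^4 + 4.8941*y^3 + 6.1151*y^2 - 24.6459*y - 2.4534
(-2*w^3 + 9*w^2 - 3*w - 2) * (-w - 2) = 2*w^4 - 5*w^3 - 15*w^2 + 8*w + 4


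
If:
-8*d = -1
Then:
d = 1/8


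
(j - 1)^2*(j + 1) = j^3 - j^2 - j + 1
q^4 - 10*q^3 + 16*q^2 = q^2*(q - 8)*(q - 2)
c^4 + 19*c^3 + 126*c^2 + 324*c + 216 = (c + 1)*(c + 6)^3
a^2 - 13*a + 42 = (a - 7)*(a - 6)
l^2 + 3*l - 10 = (l - 2)*(l + 5)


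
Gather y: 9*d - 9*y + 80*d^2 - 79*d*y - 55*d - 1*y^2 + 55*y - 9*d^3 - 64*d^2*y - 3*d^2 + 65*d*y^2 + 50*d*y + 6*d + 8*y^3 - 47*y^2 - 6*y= -9*d^3 + 77*d^2 - 40*d + 8*y^3 + y^2*(65*d - 48) + y*(-64*d^2 - 29*d + 40)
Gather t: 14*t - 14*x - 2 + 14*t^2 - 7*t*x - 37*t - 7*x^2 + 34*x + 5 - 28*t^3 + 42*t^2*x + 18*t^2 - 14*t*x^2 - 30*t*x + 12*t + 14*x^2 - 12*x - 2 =-28*t^3 + t^2*(42*x + 32) + t*(-14*x^2 - 37*x - 11) + 7*x^2 + 8*x + 1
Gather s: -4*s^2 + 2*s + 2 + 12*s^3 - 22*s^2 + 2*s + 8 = 12*s^3 - 26*s^2 + 4*s + 10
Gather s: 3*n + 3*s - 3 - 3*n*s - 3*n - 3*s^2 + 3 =-3*s^2 + s*(3 - 3*n)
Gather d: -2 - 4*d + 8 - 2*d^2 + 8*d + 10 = -2*d^2 + 4*d + 16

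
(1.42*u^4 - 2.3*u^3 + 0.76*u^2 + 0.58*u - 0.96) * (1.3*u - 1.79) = 1.846*u^5 - 5.5318*u^4 + 5.105*u^3 - 0.6064*u^2 - 2.2862*u + 1.7184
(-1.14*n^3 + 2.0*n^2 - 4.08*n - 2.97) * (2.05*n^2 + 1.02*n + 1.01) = -2.337*n^5 + 2.9372*n^4 - 7.4754*n^3 - 8.2301*n^2 - 7.1502*n - 2.9997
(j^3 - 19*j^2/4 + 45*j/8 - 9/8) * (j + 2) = j^4 - 11*j^3/4 - 31*j^2/8 + 81*j/8 - 9/4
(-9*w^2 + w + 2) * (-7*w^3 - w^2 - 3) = 63*w^5 + 2*w^4 - 15*w^3 + 25*w^2 - 3*w - 6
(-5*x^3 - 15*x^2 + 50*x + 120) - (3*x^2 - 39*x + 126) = -5*x^3 - 18*x^2 + 89*x - 6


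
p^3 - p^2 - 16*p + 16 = (p - 4)*(p - 1)*(p + 4)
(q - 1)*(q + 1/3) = q^2 - 2*q/3 - 1/3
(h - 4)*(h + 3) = h^2 - h - 12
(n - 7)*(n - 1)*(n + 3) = n^3 - 5*n^2 - 17*n + 21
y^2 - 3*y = y*(y - 3)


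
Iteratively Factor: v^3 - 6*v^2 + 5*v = (v - 1)*(v^2 - 5*v) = (v - 5)*(v - 1)*(v)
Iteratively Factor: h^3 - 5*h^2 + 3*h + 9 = (h - 3)*(h^2 - 2*h - 3) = (h - 3)*(h + 1)*(h - 3)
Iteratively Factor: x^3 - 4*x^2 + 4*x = (x - 2)*(x^2 - 2*x) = (x - 2)^2*(x)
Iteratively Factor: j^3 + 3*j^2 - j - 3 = (j - 1)*(j^2 + 4*j + 3) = (j - 1)*(j + 1)*(j + 3)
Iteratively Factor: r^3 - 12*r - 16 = (r - 4)*(r^2 + 4*r + 4) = (r - 4)*(r + 2)*(r + 2)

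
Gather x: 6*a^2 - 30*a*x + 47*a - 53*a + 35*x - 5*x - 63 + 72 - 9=6*a^2 - 6*a + x*(30 - 30*a)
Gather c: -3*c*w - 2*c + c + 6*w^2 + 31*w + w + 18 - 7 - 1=c*(-3*w - 1) + 6*w^2 + 32*w + 10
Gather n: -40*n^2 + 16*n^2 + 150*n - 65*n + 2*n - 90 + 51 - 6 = -24*n^2 + 87*n - 45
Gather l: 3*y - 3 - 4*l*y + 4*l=l*(4 - 4*y) + 3*y - 3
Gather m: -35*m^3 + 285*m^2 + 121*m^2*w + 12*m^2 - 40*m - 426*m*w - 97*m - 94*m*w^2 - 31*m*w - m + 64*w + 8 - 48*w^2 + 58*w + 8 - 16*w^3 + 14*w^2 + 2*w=-35*m^3 + m^2*(121*w + 297) + m*(-94*w^2 - 457*w - 138) - 16*w^3 - 34*w^2 + 124*w + 16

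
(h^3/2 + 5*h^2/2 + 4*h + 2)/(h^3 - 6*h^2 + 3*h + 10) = (h^2 + 4*h + 4)/(2*(h^2 - 7*h + 10))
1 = 1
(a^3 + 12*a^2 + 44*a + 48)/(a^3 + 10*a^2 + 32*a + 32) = (a + 6)/(a + 4)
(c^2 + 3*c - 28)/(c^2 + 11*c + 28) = (c - 4)/(c + 4)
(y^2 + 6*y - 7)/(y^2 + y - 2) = (y + 7)/(y + 2)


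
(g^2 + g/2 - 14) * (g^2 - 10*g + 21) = g^4 - 19*g^3/2 + 2*g^2 + 301*g/2 - 294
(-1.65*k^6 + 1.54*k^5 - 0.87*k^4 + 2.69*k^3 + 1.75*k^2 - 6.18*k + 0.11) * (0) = 0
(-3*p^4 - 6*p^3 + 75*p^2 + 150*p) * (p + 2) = -3*p^5 - 12*p^4 + 63*p^3 + 300*p^2 + 300*p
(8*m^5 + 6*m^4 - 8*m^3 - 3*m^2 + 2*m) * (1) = 8*m^5 + 6*m^4 - 8*m^3 - 3*m^2 + 2*m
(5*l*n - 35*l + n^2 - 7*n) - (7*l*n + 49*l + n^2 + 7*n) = -2*l*n - 84*l - 14*n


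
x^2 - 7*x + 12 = (x - 4)*(x - 3)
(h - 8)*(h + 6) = h^2 - 2*h - 48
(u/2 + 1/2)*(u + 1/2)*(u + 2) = u^3/2 + 7*u^2/4 + 7*u/4 + 1/2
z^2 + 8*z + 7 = (z + 1)*(z + 7)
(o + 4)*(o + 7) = o^2 + 11*o + 28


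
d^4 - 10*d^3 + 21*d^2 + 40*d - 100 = (d - 5)^2*(d - 2)*(d + 2)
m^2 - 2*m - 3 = (m - 3)*(m + 1)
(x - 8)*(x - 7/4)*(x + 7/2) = x^3 - 25*x^2/4 - 161*x/8 + 49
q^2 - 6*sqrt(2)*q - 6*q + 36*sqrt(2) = (q - 6)*(q - 6*sqrt(2))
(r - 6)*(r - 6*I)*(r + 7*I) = r^3 - 6*r^2 + I*r^2 + 42*r - 6*I*r - 252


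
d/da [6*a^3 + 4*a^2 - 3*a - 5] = 18*a^2 + 8*a - 3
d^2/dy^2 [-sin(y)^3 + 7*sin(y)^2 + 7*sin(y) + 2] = 9*sin(y)^3 - 28*sin(y)^2 - 13*sin(y) + 14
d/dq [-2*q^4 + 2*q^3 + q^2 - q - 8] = -8*q^3 + 6*q^2 + 2*q - 1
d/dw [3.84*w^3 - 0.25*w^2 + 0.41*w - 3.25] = 11.52*w^2 - 0.5*w + 0.41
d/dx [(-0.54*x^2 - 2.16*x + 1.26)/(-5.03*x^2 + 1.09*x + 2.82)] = (-11.4534*x^2 + 9.63*x - 7.4646)/(25.3009*x^4 - 10.9654*x^3 - 27.1811*x^2 + 6.1476*x + 7.9524)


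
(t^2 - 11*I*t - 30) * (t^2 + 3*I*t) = t^4 - 8*I*t^3 + 3*t^2 - 90*I*t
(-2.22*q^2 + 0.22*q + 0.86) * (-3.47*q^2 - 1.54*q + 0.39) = 7.7034*q^4 + 2.6554*q^3 - 4.1888*q^2 - 1.2386*q + 0.3354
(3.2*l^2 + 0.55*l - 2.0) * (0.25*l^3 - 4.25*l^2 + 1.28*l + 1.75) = 0.8*l^5 - 13.4625*l^4 + 1.2585*l^3 + 14.804*l^2 - 1.5975*l - 3.5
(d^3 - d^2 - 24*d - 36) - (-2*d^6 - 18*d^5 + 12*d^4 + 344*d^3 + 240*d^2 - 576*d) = 2*d^6 + 18*d^5 - 12*d^4 - 343*d^3 - 241*d^2 + 552*d - 36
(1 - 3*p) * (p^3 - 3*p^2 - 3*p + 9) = -3*p^4 + 10*p^3 + 6*p^2 - 30*p + 9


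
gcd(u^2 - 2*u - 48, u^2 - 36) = u + 6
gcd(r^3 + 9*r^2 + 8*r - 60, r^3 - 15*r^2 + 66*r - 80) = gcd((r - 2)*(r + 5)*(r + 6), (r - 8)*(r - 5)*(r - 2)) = r - 2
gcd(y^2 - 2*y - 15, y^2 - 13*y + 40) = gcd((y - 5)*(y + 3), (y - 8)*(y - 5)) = y - 5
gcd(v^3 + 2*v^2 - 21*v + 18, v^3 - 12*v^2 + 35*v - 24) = v^2 - 4*v + 3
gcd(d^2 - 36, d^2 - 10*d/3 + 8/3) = 1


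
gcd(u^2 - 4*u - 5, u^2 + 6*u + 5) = u + 1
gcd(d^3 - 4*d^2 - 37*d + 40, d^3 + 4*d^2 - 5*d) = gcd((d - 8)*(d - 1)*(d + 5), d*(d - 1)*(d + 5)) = d^2 + 4*d - 5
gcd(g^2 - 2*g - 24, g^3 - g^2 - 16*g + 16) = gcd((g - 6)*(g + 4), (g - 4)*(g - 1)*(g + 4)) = g + 4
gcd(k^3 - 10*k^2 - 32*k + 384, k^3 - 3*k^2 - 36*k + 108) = k + 6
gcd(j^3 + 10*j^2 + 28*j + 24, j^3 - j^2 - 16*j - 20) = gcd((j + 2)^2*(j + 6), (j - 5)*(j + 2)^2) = j^2 + 4*j + 4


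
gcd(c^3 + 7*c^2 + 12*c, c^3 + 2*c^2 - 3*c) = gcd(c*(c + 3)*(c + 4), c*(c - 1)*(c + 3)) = c^2 + 3*c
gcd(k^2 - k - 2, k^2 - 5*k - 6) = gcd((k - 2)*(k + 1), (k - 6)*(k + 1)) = k + 1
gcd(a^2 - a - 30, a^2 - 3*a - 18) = a - 6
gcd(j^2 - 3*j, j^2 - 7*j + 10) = 1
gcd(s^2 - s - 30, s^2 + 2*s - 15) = s + 5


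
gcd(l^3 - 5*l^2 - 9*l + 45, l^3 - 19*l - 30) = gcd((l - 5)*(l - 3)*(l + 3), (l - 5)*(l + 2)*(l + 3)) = l^2 - 2*l - 15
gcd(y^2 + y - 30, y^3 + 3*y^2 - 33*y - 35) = y - 5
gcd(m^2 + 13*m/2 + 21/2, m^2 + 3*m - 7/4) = m + 7/2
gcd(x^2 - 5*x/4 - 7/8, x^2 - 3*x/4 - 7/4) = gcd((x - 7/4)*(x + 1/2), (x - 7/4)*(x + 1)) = x - 7/4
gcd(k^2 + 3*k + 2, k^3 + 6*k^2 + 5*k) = k + 1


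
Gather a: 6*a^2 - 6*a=6*a^2 - 6*a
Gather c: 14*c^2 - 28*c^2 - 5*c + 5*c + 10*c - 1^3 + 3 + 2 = -14*c^2 + 10*c + 4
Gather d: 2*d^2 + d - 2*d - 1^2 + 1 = 2*d^2 - d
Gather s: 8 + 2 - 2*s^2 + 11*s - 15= -2*s^2 + 11*s - 5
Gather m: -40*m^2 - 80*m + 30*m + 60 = -40*m^2 - 50*m + 60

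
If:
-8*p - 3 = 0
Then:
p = -3/8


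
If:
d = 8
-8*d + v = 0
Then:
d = 8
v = 64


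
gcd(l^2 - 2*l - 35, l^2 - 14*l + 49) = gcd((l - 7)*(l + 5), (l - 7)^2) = l - 7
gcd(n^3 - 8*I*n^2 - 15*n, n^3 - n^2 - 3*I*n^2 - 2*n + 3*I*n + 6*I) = n - 3*I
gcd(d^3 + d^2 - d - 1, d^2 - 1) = d^2 - 1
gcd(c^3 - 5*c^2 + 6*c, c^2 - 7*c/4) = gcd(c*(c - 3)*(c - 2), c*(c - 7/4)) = c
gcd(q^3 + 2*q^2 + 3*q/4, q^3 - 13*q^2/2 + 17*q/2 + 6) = q + 1/2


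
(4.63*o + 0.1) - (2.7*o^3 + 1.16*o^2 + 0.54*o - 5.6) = -2.7*o^3 - 1.16*o^2 + 4.09*o + 5.7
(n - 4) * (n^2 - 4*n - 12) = n^3 - 8*n^2 + 4*n + 48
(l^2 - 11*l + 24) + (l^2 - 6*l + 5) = 2*l^2 - 17*l + 29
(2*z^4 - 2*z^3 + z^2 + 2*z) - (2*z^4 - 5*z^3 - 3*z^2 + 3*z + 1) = 3*z^3 + 4*z^2 - z - 1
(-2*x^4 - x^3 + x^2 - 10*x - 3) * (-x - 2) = 2*x^5 + 5*x^4 + x^3 + 8*x^2 + 23*x + 6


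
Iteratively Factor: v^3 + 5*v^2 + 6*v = (v + 2)*(v^2 + 3*v) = v*(v + 2)*(v + 3)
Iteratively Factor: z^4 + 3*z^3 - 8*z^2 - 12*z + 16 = (z + 4)*(z^3 - z^2 - 4*z + 4) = (z - 1)*(z + 4)*(z^2 - 4) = (z - 1)*(z + 2)*(z + 4)*(z - 2)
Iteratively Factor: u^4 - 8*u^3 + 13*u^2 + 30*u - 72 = (u + 2)*(u^3 - 10*u^2 + 33*u - 36) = (u - 3)*(u + 2)*(u^2 - 7*u + 12) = (u - 4)*(u - 3)*(u + 2)*(u - 3)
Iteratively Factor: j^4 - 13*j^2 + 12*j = (j - 1)*(j^3 + j^2 - 12*j) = (j - 1)*(j + 4)*(j^2 - 3*j) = (j - 3)*(j - 1)*(j + 4)*(j)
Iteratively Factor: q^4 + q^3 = (q + 1)*(q^3) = q*(q + 1)*(q^2) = q^2*(q + 1)*(q)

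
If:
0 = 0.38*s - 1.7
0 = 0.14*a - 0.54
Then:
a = 3.86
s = 4.47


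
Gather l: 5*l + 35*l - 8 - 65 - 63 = 40*l - 136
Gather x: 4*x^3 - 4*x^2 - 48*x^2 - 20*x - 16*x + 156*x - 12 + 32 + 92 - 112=4*x^3 - 52*x^2 + 120*x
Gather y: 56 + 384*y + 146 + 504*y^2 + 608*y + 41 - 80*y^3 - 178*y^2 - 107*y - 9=-80*y^3 + 326*y^2 + 885*y + 234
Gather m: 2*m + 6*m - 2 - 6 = 8*m - 8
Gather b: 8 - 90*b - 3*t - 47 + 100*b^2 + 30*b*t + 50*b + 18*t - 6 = 100*b^2 + b*(30*t - 40) + 15*t - 45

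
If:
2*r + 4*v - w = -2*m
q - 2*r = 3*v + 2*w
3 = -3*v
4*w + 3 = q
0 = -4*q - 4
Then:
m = -1/2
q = -1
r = 2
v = -1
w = -1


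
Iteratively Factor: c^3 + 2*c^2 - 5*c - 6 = (c - 2)*(c^2 + 4*c + 3) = (c - 2)*(c + 1)*(c + 3)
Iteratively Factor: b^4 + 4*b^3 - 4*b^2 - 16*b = (b)*(b^3 + 4*b^2 - 4*b - 16) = b*(b + 4)*(b^2 - 4) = b*(b + 2)*(b + 4)*(b - 2)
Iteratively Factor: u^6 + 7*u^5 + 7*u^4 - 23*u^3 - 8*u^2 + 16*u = (u)*(u^5 + 7*u^4 + 7*u^3 - 23*u^2 - 8*u + 16) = u*(u + 4)*(u^4 + 3*u^3 - 5*u^2 - 3*u + 4) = u*(u - 1)*(u + 4)*(u^3 + 4*u^2 - u - 4) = u*(u - 1)*(u + 4)^2*(u^2 - 1) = u*(u - 1)*(u + 1)*(u + 4)^2*(u - 1)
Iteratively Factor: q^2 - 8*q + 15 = (q - 3)*(q - 5)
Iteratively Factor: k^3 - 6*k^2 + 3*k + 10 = (k - 5)*(k^2 - k - 2) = (k - 5)*(k - 2)*(k + 1)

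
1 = 1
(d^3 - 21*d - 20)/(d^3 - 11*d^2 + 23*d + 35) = (d + 4)/(d - 7)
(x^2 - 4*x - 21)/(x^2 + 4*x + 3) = (x - 7)/(x + 1)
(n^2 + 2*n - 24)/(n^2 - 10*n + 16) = (n^2 + 2*n - 24)/(n^2 - 10*n + 16)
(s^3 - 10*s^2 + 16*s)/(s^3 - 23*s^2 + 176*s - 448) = s*(s - 2)/(s^2 - 15*s + 56)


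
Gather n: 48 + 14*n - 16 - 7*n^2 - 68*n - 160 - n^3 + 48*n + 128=-n^3 - 7*n^2 - 6*n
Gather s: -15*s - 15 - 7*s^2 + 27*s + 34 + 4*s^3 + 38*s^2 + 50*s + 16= 4*s^3 + 31*s^2 + 62*s + 35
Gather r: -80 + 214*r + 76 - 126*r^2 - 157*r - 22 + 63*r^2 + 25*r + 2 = -63*r^2 + 82*r - 24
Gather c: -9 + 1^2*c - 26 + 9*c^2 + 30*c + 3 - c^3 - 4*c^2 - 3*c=-c^3 + 5*c^2 + 28*c - 32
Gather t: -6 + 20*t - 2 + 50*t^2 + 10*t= 50*t^2 + 30*t - 8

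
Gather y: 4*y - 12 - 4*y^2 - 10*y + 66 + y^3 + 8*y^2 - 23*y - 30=y^3 + 4*y^2 - 29*y + 24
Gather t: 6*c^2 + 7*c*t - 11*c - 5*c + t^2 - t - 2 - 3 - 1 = 6*c^2 - 16*c + t^2 + t*(7*c - 1) - 6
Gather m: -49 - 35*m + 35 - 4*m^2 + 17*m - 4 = -4*m^2 - 18*m - 18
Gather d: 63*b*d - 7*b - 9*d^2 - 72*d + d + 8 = -7*b - 9*d^2 + d*(63*b - 71) + 8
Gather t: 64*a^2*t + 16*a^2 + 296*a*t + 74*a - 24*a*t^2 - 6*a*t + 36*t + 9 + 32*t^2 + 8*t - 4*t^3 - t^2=16*a^2 + 74*a - 4*t^3 + t^2*(31 - 24*a) + t*(64*a^2 + 290*a + 44) + 9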